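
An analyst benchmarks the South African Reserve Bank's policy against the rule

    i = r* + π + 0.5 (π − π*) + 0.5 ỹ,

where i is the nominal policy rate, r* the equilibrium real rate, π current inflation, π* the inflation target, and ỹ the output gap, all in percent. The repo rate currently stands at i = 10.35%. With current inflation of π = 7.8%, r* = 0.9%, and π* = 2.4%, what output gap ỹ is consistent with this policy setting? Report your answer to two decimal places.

0.5 ỹ = 10.35 − 0.9 − 7.8 − 0.5 × (7.8 − 2.4) = -1.05
ỹ = -1.05 / 0.5 = -2.10

-2.10%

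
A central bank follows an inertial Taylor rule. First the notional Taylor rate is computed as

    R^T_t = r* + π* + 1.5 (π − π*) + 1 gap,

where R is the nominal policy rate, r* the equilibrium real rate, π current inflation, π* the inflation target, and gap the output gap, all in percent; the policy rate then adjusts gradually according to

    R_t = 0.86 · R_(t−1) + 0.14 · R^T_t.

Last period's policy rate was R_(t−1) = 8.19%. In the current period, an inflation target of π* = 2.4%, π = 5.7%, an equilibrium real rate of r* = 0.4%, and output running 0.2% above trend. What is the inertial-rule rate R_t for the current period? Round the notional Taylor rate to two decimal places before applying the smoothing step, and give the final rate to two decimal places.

8.16%

Output 0.2% above potential → gap = 0.2.
R^T_t = 0.4 + 2.4 + 1.5 × (5.7 − 2.4) + 1 × 0.2
   = 0.4 + 2.4 + 4.95 + 0.2 = 7.95
R_t = 0.86 × 8.19 + 0.14 × 7.95 = 7.0434 + 1.113 = 8.16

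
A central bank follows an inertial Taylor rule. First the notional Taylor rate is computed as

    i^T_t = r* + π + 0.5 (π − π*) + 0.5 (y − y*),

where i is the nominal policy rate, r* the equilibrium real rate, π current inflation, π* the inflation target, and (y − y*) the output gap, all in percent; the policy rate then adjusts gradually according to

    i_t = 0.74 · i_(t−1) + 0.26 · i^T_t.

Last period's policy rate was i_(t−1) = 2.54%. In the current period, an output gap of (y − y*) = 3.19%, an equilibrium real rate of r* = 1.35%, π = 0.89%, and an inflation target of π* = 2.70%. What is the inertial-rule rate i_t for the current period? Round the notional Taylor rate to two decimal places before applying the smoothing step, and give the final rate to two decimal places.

i^T_t = 1.35 + 0.89 + 0.5 × (0.89 − 2.70) + 0.5 × 3.19
   = 1.35 + 0.89 − 0.905 + 1.595 = 2.93
i_t = 0.74 × 2.54 + 0.26 × 2.93 = 1.8796 + 0.7618 = 2.64

2.64%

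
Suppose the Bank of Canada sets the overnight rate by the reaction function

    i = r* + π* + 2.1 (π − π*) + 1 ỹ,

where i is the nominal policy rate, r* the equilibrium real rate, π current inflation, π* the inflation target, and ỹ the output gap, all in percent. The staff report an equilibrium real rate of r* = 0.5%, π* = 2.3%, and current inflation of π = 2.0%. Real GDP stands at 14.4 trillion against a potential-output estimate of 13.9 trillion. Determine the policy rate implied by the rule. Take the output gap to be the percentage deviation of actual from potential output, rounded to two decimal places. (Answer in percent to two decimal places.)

5.77%

Output gap = 100 × (14.4 − 13.9) / 13.9 = 3.60%.
i = 0.50 + 2.30 + 2.1 × (2.00 − 2.30) + 1 × 3.60
   = 0.50 + 2.3 − 0.63 + 3.6 = 5.77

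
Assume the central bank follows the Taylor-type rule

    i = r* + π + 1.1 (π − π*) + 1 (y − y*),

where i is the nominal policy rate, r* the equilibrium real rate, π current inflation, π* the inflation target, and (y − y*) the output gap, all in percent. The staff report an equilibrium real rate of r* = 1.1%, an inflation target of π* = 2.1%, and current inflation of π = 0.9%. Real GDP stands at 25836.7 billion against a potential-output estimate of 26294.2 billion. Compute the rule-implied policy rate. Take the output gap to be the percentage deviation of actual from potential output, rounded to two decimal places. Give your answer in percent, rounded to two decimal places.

Output gap = 100 × (25836.7 − 26294.2) / 26294.2 = -1.74%.
i = 1.10 + 0.90 + 1.1 × (0.90 − 2.10) + 1 × (-1.74)
   = 1.10 + 0.9 − 1.32 − 1.74 = -1.06

-1.06%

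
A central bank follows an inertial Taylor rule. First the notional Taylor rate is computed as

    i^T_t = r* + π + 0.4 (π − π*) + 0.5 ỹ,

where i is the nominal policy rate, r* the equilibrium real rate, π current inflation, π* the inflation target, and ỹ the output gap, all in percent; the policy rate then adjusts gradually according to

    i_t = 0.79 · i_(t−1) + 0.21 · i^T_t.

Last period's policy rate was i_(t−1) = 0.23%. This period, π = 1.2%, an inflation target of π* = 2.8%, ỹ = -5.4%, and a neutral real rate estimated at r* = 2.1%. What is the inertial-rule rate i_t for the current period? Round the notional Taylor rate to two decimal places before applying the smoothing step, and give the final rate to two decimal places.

i^T_t = 2.1 + 1.2 + 0.4 × (1.2 − 2.8) + 0.5 × (-5.4)
   = 2.1 + 1.2 − 0.64 − 2.7 = -0.04
i_t = 0.79 × 0.23 + 0.21 × (-0.04) = 0.1817 − 0.0084 = 0.17

0.17%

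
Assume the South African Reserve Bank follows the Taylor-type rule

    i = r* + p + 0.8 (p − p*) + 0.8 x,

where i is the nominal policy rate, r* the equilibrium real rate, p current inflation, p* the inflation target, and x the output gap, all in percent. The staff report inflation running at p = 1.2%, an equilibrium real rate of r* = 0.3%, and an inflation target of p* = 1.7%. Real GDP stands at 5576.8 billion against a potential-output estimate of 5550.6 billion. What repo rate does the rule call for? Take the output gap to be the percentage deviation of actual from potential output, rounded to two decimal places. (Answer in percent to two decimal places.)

1.48%

Output gap = 100 × (5576.8 − 5550.6) / 5550.6 = 0.47%.
i = 0.30 + 1.20 + 0.8 × (1.20 − 1.70) + 0.8 × 0.47
   = 0.30 + 1.2 − 0.4 + 0.376 = 1.48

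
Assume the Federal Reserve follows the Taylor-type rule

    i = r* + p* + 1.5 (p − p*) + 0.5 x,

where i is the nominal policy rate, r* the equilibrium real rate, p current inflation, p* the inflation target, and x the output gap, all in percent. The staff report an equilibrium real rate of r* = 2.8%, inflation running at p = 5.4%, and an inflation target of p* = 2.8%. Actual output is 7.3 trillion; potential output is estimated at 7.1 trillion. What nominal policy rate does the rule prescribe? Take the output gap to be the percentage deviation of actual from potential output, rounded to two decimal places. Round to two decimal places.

Output gap = 100 × (7.3 − 7.1) / 7.1 = 2.82%.
i = 2.80 + 2.80 + 1.5 × (5.40 − 2.80) + 0.5 × 2.82
   = 2.80 + 2.8 + 3.9 + 1.41 = 10.91

10.91%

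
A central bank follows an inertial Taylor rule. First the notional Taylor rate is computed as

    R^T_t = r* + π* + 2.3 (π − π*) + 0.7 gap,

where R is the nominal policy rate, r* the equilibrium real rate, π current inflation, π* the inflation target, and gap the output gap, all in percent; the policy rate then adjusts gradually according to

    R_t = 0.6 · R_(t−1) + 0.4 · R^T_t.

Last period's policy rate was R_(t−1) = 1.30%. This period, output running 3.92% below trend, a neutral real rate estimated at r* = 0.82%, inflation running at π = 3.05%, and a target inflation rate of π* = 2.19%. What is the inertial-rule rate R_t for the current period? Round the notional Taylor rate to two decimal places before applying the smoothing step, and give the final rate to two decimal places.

1.68%

Output 3.92% below potential → gap = -3.92.
R^T_t = 0.82 + 2.19 + 2.3 × (3.05 − 2.19) + 0.7 × (-3.92)
   = 0.82 + 2.19 + 1.978 − 2.744 = 2.24
R_t = 0.6 × 1.30 + 0.4 × 2.24 = 0.78 + 0.896 = 1.68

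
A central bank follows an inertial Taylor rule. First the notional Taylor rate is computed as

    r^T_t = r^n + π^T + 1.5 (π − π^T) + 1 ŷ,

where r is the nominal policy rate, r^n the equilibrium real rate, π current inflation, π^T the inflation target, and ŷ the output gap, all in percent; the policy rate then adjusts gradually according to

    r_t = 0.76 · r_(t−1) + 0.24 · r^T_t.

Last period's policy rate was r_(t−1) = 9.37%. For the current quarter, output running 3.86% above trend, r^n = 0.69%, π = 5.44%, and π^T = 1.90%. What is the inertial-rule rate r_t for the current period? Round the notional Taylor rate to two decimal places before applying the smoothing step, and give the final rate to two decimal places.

9.94%

Output 3.86% above potential → ŷ = 3.86.
r^T_t = 0.69 + 1.90 + 1.5 × (5.44 − 1.90) + 1 × 3.86
   = 0.69 + 1.9 + 5.31 + 3.86 = 11.76
r_t = 0.76 × 9.37 + 0.24 × 11.76 = 7.1212 + 2.8224 = 9.94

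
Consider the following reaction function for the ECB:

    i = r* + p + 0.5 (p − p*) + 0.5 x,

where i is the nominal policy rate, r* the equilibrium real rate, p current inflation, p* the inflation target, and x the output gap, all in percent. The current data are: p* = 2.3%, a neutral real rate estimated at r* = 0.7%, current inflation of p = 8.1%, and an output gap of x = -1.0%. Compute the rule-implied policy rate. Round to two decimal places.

11.20%

i = 0.7 + 8.1 + 0.5 × (8.1 − 2.3) + 0.5 × (-1.0)
   = 0.7 + 8.1 + 2.9 − 0.5 = 11.20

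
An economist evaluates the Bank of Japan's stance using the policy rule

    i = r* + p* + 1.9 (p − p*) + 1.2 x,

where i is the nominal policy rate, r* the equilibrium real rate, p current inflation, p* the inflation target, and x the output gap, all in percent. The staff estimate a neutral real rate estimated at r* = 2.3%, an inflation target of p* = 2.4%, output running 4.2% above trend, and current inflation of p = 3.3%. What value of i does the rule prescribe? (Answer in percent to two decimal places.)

11.45%

Output 4.2% above potential → x = 4.2.
i = 2.3 + 2.4 + 1.9 × (3.3 − 2.4) + 1.2 × 4.2
   = 2.3 + 2.4 + 1.71 + 5.04 = 11.45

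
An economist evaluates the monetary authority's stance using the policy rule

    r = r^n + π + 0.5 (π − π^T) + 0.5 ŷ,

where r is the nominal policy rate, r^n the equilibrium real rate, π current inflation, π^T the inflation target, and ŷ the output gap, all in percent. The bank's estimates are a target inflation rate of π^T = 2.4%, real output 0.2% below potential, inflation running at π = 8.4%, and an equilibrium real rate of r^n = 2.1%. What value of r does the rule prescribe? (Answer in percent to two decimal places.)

Output 0.2% below potential → ŷ = -0.2.
r = 2.1 + 8.4 + 0.5 × (8.4 − 2.4) + 0.5 × (-0.2)
   = 2.1 + 8.4 + 3 − 0.1 = 13.40

13.40%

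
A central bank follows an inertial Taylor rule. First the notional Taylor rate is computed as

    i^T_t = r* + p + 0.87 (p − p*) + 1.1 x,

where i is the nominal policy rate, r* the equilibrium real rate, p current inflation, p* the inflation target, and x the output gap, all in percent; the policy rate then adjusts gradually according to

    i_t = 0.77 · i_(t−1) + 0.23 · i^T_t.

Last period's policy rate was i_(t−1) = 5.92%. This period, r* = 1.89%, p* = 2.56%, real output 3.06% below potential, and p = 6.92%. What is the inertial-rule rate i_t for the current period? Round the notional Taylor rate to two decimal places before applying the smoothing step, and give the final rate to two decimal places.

Output 3.06% below potential → x = -3.06.
i^T_t = 1.89 + 6.92 + 0.87 × (6.92 − 2.56) + 1.1 × (-3.06)
   = 1.89 + 6.92 + 3.7932 − 3.366 = 9.24
i_t = 0.77 × 5.92 + 0.23 × 9.24 = 4.5584 + 2.1252 = 6.68

6.68%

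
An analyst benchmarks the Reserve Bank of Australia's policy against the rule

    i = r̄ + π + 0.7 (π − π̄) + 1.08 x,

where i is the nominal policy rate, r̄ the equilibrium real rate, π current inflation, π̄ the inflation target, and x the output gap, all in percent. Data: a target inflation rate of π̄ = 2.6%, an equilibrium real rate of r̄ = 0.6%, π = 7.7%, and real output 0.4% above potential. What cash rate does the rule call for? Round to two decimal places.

12.30%

Output 0.4% above potential → x = 0.4.
i = 0.6 + 7.7 + 0.7 × (7.7 − 2.6) + 1.08 × 0.4
   = 0.6 + 7.7 + 3.57 + 0.432 = 12.30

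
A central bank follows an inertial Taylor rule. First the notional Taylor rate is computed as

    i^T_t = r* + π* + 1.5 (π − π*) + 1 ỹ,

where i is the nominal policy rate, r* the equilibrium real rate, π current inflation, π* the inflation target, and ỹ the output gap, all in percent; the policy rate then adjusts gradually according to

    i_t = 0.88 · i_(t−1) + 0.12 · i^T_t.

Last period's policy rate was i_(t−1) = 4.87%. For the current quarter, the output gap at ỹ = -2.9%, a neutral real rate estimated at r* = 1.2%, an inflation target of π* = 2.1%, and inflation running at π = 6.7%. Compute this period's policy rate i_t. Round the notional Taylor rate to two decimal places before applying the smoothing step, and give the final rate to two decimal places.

5.16%

i^T_t = 1.2 + 2.1 + 1.5 × (6.7 − 2.1) + 1 × (-2.9)
   = 1.2 + 2.1 + 6.9 − 2.9 = 7.30
i_t = 0.88 × 4.87 + 0.12 × 7.30 = 4.2856 + 0.876 = 5.16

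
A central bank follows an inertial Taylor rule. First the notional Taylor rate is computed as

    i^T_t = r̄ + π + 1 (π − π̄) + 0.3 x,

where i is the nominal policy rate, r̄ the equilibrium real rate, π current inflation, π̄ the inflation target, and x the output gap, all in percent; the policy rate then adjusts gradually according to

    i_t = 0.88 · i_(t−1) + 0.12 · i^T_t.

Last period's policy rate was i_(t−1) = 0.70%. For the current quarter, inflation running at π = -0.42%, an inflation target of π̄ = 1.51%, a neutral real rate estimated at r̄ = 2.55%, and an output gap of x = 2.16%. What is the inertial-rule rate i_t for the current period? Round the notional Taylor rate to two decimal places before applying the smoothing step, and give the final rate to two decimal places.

i^T_t = 2.55 + (-0.42) + 1 × (-0.42 − 1.51) + 0.3 × 2.16
   = 2.55 − 0.42 − 1.93 + 0.648 = 0.85
i_t = 0.88 × 0.70 + 0.12 × 0.85 = 0.616 + 0.102 = 0.72

0.72%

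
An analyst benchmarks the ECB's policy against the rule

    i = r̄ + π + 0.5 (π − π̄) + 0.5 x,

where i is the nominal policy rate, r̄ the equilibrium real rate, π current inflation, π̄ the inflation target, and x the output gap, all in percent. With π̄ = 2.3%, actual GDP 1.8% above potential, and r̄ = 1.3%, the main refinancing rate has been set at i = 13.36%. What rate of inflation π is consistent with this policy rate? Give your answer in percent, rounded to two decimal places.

Output 1.8% above potential → x = 1.8.
Collecting π: i = r̄ + (1 + 0.5) π − 0.5 π̄ + 0.5 x
1.5 π = 13.36 − 1.3 + 0.5 × 2.3 − 0.5 × 1.8 = 12.31
π = 12.31 / 1.5 = 8.21

8.21%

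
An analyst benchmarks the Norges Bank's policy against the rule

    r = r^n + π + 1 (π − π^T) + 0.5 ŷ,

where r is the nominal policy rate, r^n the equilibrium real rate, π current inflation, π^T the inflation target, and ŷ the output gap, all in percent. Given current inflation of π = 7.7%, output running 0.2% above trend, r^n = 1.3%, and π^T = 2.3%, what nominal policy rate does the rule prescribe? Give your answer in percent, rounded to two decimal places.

14.50%

Output 0.2% above potential → ŷ = 0.2.
r = 1.3 + 7.7 + 1 × (7.7 − 2.3) + 0.5 × 0.2
   = 1.3 + 7.7 + 5.4 + 0.1 = 14.50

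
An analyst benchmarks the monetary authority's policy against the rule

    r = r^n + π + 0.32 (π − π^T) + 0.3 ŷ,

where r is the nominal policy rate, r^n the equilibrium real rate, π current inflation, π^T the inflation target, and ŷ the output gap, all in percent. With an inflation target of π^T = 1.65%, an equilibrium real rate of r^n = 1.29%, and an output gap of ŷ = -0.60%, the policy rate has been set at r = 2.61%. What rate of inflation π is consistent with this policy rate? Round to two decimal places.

Collecting π: r = r^n + (1 + 0.32) π − 0.32 π^T + 0.3 ŷ
1.32 π = 2.61 − 1.29 + 0.32 × 1.65 − 0.3 × (-0.60) = 2.028
π = 2.028 / 1.32 = 1.54

1.54%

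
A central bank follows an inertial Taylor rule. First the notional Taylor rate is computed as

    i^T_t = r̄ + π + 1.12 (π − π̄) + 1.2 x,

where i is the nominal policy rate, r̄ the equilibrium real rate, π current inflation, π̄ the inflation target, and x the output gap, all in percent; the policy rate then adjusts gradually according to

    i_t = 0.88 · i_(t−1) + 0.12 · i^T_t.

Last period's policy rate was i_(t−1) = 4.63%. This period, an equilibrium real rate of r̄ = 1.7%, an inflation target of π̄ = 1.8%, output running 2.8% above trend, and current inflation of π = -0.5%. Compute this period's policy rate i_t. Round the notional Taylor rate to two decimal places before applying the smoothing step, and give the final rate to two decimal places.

4.31%

Output 2.8% above potential → x = 2.8.
i^T_t = 1.7 + (-0.5) + 1.12 × (-0.5 − 1.8) + 1.2 × 2.8
   = 1.7 − 0.5 − 2.576 + 3.36 = 1.98
i_t = 0.88 × 4.63 + 0.12 × 1.98 = 4.0744 + 0.2376 = 4.31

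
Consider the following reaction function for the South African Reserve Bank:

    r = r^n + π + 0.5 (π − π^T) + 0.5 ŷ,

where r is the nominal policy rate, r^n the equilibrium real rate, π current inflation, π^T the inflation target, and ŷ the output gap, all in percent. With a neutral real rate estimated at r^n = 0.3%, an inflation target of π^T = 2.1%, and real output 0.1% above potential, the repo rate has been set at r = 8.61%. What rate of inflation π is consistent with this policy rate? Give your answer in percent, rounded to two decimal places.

Output 0.1% above potential → ŷ = 0.1.
Collecting π: r = r^n + (1 + 0.5) π − 0.5 π^T + 0.5 ŷ
1.5 π = 8.61 − 0.3 + 0.5 × 2.1 − 0.5 × 0.1 = 9.31
π = 9.31 / 1.5 = 6.21

6.21%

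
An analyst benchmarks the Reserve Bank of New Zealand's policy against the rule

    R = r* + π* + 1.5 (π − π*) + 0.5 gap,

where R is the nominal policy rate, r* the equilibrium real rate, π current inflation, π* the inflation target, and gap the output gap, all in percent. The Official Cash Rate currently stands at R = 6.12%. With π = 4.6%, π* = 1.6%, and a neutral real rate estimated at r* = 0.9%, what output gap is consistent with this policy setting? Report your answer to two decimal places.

-1.76%

0.5 gap = 6.12 − 0.9 − 1.6 − 1.5 × (4.6 − 1.6) = -0.88
gap = -0.88 / 0.5 = -1.76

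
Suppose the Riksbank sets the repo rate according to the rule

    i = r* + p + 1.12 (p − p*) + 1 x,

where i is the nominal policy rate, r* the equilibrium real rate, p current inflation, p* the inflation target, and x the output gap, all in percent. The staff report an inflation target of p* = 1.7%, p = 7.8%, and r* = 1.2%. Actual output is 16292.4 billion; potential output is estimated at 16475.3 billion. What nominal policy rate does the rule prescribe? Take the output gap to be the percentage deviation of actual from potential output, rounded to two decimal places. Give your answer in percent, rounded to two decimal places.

14.72%

Output gap = 100 × (16292.4 − 16475.3) / 16475.3 = -1.11%.
i = 1.20 + 7.80 + 1.12 × (7.80 − 1.70) + 1 × (-1.11)
   = 1.20 + 7.8 + 6.832 − 1.11 = 14.72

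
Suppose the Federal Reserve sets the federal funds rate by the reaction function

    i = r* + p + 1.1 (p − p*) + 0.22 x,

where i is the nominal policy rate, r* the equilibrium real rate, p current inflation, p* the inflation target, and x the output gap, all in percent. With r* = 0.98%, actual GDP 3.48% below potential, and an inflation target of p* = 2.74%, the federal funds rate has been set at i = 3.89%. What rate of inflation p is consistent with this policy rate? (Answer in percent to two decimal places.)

3.19%

Output 3.48% below potential → x = -3.48.
Collecting p: i = r* + (1 + 1.1) p − 1.1 p* + 0.22 x
2.1 p = 3.89 − 0.98 + 1.1 × 2.74 − 0.22 × (-3.48) = 6.6896
p = 6.6896 / 2.1 = 3.19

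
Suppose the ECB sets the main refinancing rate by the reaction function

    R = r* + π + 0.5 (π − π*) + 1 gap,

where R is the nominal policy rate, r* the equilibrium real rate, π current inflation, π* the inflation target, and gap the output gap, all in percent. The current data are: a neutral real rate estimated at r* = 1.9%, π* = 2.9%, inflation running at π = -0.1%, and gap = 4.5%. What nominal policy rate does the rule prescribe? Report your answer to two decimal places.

4.80%

R = 1.9 + (-0.1) + 0.5 × (-0.1 − 2.9) + 1 × 4.5
   = 1.9 − 0.1 − 1.5 + 4.5 = 4.80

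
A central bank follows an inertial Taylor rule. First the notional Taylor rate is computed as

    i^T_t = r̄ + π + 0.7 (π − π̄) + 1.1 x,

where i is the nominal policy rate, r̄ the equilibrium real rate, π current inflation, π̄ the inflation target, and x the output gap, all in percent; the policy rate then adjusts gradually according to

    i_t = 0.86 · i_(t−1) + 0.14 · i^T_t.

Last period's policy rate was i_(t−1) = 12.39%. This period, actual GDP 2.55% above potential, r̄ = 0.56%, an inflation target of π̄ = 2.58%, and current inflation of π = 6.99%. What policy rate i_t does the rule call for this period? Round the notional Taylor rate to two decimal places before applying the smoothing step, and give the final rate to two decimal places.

12.54%

Output 2.55% above potential → x = 2.55.
i^T_t = 0.56 + 6.99 + 0.7 × (6.99 − 2.58) + 1.1 × 2.55
   = 0.56 + 6.99 + 3.087 + 2.805 = 13.44
i_t = 0.86 × 12.39 + 0.14 × 13.44 = 10.6554 + 1.8816 = 12.54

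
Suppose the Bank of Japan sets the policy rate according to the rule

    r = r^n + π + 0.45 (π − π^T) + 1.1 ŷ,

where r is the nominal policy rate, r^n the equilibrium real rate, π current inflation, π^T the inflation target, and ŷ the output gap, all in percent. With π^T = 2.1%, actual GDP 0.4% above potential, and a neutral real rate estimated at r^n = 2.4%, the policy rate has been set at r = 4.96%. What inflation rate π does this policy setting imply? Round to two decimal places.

Output 0.4% above potential → ŷ = 0.4.
Collecting π: r = r^n + (1 + 0.45) π − 0.45 π^T + 1.1 ŷ
1.45 π = 4.96 − 2.4 + 0.45 × 2.1 − 1.1 × 0.4 = 3.065
π = 3.065 / 1.45 = 2.11

2.11%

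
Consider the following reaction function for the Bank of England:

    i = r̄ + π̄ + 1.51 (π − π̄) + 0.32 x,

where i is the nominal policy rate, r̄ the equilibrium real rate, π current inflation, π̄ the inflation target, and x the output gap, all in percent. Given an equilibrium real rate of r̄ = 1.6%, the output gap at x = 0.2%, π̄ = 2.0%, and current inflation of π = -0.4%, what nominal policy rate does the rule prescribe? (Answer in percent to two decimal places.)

0.04%

i = 1.6 + 2.0 + 1.51 × (-0.4 − 2.0) + 0.32 × 0.2
   = 1.6 + 2 − 3.624 + 0.064 = 0.04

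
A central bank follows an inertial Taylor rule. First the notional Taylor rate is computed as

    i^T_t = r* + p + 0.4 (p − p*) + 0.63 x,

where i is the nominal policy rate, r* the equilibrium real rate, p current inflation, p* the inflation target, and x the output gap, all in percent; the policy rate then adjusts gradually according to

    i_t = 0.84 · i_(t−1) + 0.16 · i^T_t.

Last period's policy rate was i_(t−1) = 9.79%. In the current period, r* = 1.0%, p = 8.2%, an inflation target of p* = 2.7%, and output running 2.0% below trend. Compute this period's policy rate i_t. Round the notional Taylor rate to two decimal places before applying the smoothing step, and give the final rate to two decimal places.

9.85%

Output 2.0% below potential → x = -2.0.
i^T_t = 1.0 + 8.2 + 0.4 × (8.2 − 2.7) + 0.63 × (-2.0)
   = 1.0 + 8.2 + 2.2 − 1.26 = 10.14
i_t = 0.84 × 9.79 + 0.16 × 10.14 = 8.2236 + 1.6224 = 9.85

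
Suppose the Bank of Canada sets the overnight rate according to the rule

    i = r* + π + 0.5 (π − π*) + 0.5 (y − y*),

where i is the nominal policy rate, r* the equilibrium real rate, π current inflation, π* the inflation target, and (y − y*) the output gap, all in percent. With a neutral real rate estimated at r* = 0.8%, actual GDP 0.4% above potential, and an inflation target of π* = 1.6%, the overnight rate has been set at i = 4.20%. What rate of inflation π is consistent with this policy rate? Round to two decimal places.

Output 0.4% above potential → (y − y*) = 0.4.
Collecting π: i = r* + (1 + 0.5) π − 0.5 π* + 0.5 (y − y*)
1.5 π = 4.20 − 0.8 + 0.5 × 1.6 − 0.5 × 0.4 = 4
π = 4 / 1.5 = 2.67

2.67%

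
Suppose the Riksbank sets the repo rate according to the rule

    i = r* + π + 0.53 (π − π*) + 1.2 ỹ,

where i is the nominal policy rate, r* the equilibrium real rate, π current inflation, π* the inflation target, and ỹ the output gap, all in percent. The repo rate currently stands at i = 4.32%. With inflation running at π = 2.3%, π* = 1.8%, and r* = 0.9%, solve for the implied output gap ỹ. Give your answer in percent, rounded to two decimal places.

1.2 ỹ = 4.32 − 0.9 − 2.3 − 0.53 × (2.3 − 1.8) = 0.855
ỹ = 0.855 / 1.2 = 0.71

0.71%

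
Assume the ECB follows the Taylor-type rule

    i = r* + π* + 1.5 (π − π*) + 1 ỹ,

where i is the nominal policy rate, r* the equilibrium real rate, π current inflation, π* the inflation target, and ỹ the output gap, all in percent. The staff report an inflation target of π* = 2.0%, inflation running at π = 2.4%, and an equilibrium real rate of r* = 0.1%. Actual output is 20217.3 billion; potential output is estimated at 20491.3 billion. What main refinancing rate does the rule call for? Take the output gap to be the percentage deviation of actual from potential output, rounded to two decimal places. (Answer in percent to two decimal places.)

1.36%

Output gap = 100 × (20217.3 − 20491.3) / 20491.3 = -1.34%.
i = 0.10 + 2.00 + 1.5 × (2.40 − 2.00) + 1 × (-1.34)
   = 0.10 + 2 + 0.6 − 1.34 = 1.36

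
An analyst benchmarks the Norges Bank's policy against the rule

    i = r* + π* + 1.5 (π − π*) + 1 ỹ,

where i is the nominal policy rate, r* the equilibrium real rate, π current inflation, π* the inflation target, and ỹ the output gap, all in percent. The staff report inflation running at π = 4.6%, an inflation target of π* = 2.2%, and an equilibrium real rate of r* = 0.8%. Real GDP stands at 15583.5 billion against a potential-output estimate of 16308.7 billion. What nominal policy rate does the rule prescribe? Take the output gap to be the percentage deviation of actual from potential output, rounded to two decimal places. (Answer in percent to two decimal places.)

Output gap = 100 × (15583.5 − 16308.7) / 16308.7 = -4.45%.
i = 0.80 + 2.20 + 1.5 × (4.60 − 2.20) + 1 × (-4.45)
   = 0.80 + 2.2 + 3.6 − 4.45 = 2.15

2.15%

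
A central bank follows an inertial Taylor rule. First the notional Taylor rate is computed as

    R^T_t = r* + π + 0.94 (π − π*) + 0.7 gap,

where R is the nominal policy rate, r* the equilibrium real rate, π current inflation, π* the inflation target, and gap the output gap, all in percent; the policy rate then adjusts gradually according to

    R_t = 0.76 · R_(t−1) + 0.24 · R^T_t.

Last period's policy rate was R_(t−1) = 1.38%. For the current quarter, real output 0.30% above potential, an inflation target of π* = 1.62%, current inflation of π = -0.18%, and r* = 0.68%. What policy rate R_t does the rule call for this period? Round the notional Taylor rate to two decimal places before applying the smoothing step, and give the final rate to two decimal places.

0.81%

Output 0.30% above potential → gap = 0.30.
R^T_t = 0.68 + (-0.18) + 0.94 × (-0.18 − 1.62) + 0.7 × 0.30
   = 0.68 − 0.18 − 1.692 + 0.21 = -0.98
R_t = 0.76 × 1.38 + 0.24 × (-0.98) = 1.0488 − 0.2352 = 0.81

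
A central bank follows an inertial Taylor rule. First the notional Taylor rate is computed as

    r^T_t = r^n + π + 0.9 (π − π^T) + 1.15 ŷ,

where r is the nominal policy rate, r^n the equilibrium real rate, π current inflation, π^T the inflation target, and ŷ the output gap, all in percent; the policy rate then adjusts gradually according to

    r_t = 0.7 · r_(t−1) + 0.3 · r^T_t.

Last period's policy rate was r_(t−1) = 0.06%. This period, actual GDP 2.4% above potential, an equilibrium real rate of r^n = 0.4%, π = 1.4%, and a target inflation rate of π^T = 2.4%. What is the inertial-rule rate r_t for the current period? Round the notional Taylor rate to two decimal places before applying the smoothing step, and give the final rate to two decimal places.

Output 2.4% above potential → ŷ = 2.4.
r^T_t = 0.4 + 1.4 + 0.9 × (1.4 − 2.4) + 1.15 × 2.4
   = 0.4 + 1.4 − 0.9 + 2.76 = 3.66
r_t = 0.7 × 0.06 + 0.3 × 3.66 = 0.042 + 1.098 = 1.14

1.14%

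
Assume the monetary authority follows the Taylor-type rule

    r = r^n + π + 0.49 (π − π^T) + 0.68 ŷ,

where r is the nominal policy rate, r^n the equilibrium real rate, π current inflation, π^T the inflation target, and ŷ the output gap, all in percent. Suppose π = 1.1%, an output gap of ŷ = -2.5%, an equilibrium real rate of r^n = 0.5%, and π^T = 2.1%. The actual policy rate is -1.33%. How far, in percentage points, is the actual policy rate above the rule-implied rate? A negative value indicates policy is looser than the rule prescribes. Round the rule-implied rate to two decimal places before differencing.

-0.74 pp

r = 0.5 + 1.1 + 0.49 × (1.1 − 2.1) + 0.68 × (-2.5)
   = 0.5 + 1.1 − 0.49 − 1.7 = -0.59
Deviation = -1.33 − (-0.59) = -0.74 pp.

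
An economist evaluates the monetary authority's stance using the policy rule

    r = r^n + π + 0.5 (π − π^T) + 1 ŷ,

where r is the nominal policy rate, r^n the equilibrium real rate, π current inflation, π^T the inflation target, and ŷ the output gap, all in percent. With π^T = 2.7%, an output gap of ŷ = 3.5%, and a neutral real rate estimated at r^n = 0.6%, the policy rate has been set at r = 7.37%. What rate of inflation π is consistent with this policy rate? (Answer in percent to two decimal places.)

Collecting π: r = r^n + (1 + 0.5) π − 0.5 π^T + 1 ŷ
1.5 π = 7.37 − 0.6 + 0.5 × 2.7 − 1 × 3.5 = 4.62
π = 4.62 / 1.5 = 3.08

3.08%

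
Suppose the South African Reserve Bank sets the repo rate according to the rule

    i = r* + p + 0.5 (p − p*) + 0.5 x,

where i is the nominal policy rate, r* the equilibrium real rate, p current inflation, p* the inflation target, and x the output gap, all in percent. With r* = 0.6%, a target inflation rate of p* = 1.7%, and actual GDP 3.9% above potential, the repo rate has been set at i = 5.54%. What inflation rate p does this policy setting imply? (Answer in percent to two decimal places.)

Output 3.9% above potential → x = 3.9.
Collecting p: i = r* + (1 + 0.5) p − 0.5 p* + 0.5 x
1.5 p = 5.54 − 0.6 + 0.5 × 1.7 − 0.5 × 3.9 = 3.84
p = 3.84 / 1.5 = 2.56

2.56%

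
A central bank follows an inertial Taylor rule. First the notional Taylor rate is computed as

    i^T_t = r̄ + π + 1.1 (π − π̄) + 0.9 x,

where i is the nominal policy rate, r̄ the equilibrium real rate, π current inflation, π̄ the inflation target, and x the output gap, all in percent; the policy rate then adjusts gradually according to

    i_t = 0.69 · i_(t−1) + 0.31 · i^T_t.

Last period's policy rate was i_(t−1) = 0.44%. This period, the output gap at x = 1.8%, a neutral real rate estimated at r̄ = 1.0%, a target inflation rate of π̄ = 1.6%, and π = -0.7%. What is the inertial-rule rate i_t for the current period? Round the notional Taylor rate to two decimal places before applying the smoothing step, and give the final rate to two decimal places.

0.11%

i^T_t = 1.0 + (-0.7) + 1.1 × (-0.7 − 1.6) + 0.9 × 1.8
   = 1.0 − 0.7 − 2.53 + 1.62 = -0.61
i_t = 0.69 × 0.44 + 0.31 × (-0.61) = 0.3036 − 0.1891 = 0.11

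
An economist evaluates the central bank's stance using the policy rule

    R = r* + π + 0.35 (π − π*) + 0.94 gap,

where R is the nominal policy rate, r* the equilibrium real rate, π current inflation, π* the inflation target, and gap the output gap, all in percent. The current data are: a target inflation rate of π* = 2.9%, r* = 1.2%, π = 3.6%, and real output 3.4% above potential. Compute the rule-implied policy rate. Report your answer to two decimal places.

8.24%

Output 3.4% above potential → gap = 3.4.
R = 1.2 + 3.6 + 0.35 × (3.6 − 2.9) + 0.94 × 3.4
   = 1.2 + 3.6 + 0.245 + 3.196 = 8.24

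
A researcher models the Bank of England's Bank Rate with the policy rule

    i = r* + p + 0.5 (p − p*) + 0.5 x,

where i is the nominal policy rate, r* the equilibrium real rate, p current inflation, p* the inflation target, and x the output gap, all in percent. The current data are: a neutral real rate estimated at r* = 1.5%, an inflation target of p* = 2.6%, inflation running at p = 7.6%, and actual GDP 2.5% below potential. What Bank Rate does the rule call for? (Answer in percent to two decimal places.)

10.35%

Output 2.5% below potential → x = -2.5.
i = 1.5 + 7.6 + 0.5 × (7.6 − 2.6) + 0.5 × (-2.5)
   = 1.5 + 7.6 + 2.5 − 1.25 = 10.35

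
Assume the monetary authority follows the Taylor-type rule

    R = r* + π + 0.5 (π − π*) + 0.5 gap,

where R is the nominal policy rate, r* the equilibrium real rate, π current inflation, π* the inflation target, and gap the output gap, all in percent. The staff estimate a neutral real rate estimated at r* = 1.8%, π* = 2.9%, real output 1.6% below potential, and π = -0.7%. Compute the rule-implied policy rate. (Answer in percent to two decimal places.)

-1.50%

Output 1.6% below potential → gap = -1.6.
R = 1.8 + (-0.7) + 0.5 × (-0.7 − 2.9) + 0.5 × (-1.6)
   = 1.8 − 0.7 − 1.8 − 0.8 = -1.50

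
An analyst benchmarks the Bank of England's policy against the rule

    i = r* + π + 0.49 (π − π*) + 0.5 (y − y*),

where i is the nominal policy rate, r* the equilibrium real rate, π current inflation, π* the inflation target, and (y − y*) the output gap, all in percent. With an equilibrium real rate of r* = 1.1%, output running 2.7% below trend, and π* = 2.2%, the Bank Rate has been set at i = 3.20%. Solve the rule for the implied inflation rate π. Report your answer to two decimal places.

3.04%

Output 2.7% below potential → (y − y*) = -2.7.
Collecting π: i = r* + (1 + 0.49) π − 0.49 π* + 0.5 (y − y*)
1.49 π = 3.20 − 1.1 + 0.49 × 2.2 − 0.5 × (-2.7) = 4.528
π = 4.528 / 1.49 = 3.04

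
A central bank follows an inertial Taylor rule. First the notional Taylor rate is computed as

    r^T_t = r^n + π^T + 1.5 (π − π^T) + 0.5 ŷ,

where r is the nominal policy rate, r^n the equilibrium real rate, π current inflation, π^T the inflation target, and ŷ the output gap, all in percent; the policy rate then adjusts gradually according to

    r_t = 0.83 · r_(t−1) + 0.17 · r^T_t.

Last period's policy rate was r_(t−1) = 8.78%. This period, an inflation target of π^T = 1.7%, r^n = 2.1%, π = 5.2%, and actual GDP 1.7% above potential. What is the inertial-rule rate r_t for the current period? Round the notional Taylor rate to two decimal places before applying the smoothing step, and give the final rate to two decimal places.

8.97%

Output 1.7% above potential → ŷ = 1.7.
r^T_t = 2.1 + 1.7 + 1.5 × (5.2 − 1.7) + 0.5 × 1.7
   = 2.1 + 1.7 + 5.25 + 0.85 = 9.90
r_t = 0.83 × 8.78 + 0.17 × 9.90 = 7.2874 + 1.683 = 8.97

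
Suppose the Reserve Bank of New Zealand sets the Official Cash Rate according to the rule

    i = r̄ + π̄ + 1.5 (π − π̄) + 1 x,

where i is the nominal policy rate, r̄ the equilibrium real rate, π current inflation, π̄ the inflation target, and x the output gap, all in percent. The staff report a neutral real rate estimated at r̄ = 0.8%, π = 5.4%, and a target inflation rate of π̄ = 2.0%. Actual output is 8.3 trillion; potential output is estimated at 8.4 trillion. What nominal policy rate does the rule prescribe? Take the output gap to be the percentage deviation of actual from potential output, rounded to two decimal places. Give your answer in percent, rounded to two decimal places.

Output gap = 100 × (8.3 − 8.4) / 8.4 = -1.19%.
i = 0.80 + 2.00 + 1.5 × (5.40 − 2.00) + 1 × (-1.19)
   = 0.80 + 2 + 5.1 − 1.19 = 6.71

6.71%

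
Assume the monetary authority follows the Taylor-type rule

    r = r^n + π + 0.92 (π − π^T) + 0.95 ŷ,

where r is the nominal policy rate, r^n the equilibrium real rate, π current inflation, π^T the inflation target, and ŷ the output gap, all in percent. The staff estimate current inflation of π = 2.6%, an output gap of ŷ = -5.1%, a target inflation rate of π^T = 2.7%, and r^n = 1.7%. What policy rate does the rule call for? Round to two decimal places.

r = 1.7 + 2.6 + 0.92 × (2.6 − 2.7) + 0.95 × (-5.1)
   = 1.7 + 2.6 − 0.092 − 4.845 = -0.64

-0.64%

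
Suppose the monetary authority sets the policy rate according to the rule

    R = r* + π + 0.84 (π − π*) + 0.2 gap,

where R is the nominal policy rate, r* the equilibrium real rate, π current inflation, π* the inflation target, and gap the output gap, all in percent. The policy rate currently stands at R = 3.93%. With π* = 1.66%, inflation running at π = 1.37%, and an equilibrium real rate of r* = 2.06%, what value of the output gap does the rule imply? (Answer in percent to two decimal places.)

3.72%

0.2 gap = 3.93 − 2.06 − 1.37 − 0.84 × (1.37 − 1.66) = 0.7436
gap = 0.7436 / 0.2 = 3.72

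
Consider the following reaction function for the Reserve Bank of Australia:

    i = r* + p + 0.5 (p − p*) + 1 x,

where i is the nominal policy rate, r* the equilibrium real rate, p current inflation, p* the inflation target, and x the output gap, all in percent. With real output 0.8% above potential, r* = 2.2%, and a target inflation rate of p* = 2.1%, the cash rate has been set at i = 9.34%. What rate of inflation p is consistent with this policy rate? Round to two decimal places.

4.93%

Output 0.8% above potential → x = 0.8.
Collecting p: i = r* + (1 + 0.5) p − 0.5 p* + 1 x
1.5 p = 9.34 − 2.2 + 0.5 × 2.1 − 1 × 0.8 = 7.39
p = 7.39 / 1.5 = 4.93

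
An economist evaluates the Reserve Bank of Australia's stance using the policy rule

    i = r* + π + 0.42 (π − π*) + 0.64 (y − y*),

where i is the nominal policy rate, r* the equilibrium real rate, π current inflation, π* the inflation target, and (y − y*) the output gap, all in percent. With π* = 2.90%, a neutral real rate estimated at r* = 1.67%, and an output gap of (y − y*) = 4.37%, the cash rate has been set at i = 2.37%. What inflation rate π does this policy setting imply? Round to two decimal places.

Collecting π: i = r* + (1 + 0.42) π − 0.42 π* + 0.64 (y − y*)
1.42 π = 2.37 − 1.67 + 0.42 × 2.90 − 0.64 × 4.37 = -0.8788
π = -0.8788 / 1.42 = -0.62

-0.62%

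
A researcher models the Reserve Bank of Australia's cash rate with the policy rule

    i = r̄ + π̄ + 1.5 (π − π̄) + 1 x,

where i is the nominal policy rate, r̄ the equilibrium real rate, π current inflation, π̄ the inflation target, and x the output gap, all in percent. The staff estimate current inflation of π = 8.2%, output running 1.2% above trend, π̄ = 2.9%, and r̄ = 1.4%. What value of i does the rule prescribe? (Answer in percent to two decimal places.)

13.45%

Output 1.2% above potential → x = 1.2.
i = 1.4 + 2.9 + 1.5 × (8.2 − 2.9) + 1 × 1.2
   = 1.4 + 2.9 + 7.95 + 1.2 = 13.45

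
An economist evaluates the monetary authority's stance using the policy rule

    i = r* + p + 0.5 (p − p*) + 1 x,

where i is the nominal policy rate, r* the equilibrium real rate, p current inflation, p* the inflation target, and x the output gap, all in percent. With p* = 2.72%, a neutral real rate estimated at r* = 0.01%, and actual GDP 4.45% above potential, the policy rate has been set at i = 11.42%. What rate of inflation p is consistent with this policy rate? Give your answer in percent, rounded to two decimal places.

Output 4.45% above potential → x = 4.45.
Collecting p: i = r* + (1 + 0.5) p − 0.5 p* + 1 x
1.5 p = 11.42 − 0.01 + 0.5 × 2.72 − 1 × 4.45 = 8.32
p = 8.32 / 1.5 = 5.55

5.55%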